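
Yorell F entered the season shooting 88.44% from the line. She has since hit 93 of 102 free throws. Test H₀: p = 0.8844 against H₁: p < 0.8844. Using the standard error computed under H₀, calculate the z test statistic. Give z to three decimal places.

p̂ = 93/102 ≈ 0.91176.
Standard error under H₀: √(0.8844×0.1156/102) = 0.03166.
z = (0.91176 − 0.8844)/0.03166 = 0.02736/0.03166 = 0.864.

z = 0.864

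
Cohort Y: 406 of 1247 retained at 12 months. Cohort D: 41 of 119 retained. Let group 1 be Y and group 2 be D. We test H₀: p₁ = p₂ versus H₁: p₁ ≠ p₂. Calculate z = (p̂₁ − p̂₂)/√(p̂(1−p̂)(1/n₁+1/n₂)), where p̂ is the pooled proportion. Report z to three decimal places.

p̂₁ = 406/1247 ≈ 0.32558, p̂₂ = 41/119 ≈ 0.34454.
Pooled p̂ = (406+41)/(1247+119) = 447/1366 = 0.32723.
SE = √(0.220151 × 0.00920529) = 0.04502.
z = (0.32558 − 0.34454)/0.04502 = -0.01896/0.04502 = -0.421.

z = -0.421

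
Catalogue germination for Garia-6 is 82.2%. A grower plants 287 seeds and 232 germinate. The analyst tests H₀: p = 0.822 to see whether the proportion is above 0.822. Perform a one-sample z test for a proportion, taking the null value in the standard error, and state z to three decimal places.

p̂ = 232/287 = 0.80836.
Under H₀, SE = √(0.822·0.178/287) = √(0.000509812) = 0.02258.
z = (0.80836 − 0.822)/0.02258 = -0.01364/0.02258 = -0.604.
p-value = P(Z > -0.604) ≈ 0.7271.

z = -0.604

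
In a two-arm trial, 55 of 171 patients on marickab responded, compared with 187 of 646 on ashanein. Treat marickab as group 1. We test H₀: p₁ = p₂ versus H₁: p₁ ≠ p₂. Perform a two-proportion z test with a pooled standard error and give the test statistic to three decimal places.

p̂₁ = 55/171 = 0.32164, p̂₂ = 187/646 = 0.28947.
Pooled p̂ = (55+187)/(171+646) = 242/817 = 0.29621.
SE = √(0.208468 × 0.00739594) = 0.03927.
z = (0.32164 − 0.28947)/0.03927 = 0.03217/0.03927 = 0.819.

z = 0.819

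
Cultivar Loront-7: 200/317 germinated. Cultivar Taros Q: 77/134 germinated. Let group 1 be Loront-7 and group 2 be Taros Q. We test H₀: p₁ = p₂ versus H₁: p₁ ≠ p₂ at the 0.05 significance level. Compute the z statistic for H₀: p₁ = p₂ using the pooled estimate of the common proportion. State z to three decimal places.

z = 1.122

p̂₁ = 200/317 ≈ 0.63091, p̂₂ = 77/134 ≈ 0.57463.
Pooled p̂ = (200+77)/(317+134) = 277/451 = 0.61419.
SE = √(0.23696 × 0.0106173) = 0.05016.
z = (0.63091 − 0.57463)/0.05016 = 0.05628/0.05016 = 1.122.
Two-sided p-value ≈ 2·Φ(−1.122) = 0.2618. With α = 0.05, fail to reject H₀.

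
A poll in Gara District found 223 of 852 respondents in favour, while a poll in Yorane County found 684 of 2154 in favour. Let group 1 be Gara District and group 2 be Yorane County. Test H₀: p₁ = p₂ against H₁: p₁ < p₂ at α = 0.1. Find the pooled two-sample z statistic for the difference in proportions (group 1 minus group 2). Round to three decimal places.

p̂₁ = 223/852 ≈ 0.26174, p̂₂ = 684/2154 ≈ 0.31755.
Pooled p̂ = (223+684)/(852+2154) = 907/3006 = 0.30173.
SE = √(0.210689 × 0.00163796) = 0.01858.
z = (0.26174 − 0.31755)/0.01858 = -0.05581/0.01858 = -3.004.
p-value = P(Z < -3.004) ≈ 0.0013; since p < α = 0.1, reject H₀.

z = -3.004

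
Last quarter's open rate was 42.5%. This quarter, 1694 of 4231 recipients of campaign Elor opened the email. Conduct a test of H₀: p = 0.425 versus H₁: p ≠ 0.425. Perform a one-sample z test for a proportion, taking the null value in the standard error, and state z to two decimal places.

p̂ = 1694/4231 = 0.4004.
Standard error under H₀: √(0.425×0.575/4231) = 0.0076.
z = (0.4004 − 0.425)/0.0076 = -0.0246/0.0076 = -3.24.
Two-sided p-value ≈ 2·Φ(−3.240) = 0.0012.

z = -3.24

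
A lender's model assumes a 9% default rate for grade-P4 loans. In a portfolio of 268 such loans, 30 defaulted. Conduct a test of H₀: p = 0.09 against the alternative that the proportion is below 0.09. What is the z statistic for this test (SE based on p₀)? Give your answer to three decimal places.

p̂ = 30/268 ≈ 0.11194.
Standard error under H₀: √(0.09×0.91/268) = 0.01748.
z = (0.11194 − 0.09)/0.01748 = 0.02194/0.01748 = 1.255.
p-value = P(Z < 1.255) ≈ 0.8953.

z = 1.255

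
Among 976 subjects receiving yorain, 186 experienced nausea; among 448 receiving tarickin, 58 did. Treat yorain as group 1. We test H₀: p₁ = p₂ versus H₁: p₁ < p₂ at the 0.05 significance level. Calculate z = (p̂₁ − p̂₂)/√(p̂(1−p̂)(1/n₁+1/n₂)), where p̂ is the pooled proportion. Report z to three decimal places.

z = 2.842

p̂₁ = 186/976 ≈ 0.19057, p̂₂ = 58/448 ≈ 0.12946.
Pooled p̂ = (186+58)/(976+448) = 244/1424 = 0.17135.
SE = √(p̂(1−p̂)(1/n₁+1/n₂)) = √(0.17135·0.82865·0.00325673) = √(0.000462417) = 0.02150.
z = (0.19057 − 0.12946)/0.02150 = 0.06111/0.02150 = 2.842.
p-value = P(Z < 2.842) ≈ 0.9978. With α = 0.05, fail to reject H₀.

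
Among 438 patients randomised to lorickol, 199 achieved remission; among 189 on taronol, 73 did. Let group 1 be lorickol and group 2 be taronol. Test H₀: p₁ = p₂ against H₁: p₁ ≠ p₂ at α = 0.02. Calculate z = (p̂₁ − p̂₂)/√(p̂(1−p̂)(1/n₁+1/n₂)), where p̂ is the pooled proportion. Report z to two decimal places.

p̂₁ = 199/438 ≈ 0.4543, p̂₂ = 73/189 ≈ 0.3862.
Pooled p̂ = (199+73)/(438+189) = 272/627 = 0.4338.
SE = √(0.245619 × 0.00757411) = 0.0431.
z = (0.4543 − 0.3862)/0.0431 = 0.0681/0.0431 = 1.58.
p-value = 2·P(Z > 1.579) ≈ 0.1144. With α = 0.02, fail to reject H₀.

z = 1.58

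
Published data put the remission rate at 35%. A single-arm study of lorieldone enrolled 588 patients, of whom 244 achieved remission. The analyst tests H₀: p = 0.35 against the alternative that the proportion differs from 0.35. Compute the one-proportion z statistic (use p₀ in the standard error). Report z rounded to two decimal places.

p̂ = 244/588 = 0.4150.
Under H₀, SE = √(0.35·0.65/588) = √(0.000386905) = 0.0197.
z = (0.4150 − 0.35)/0.0197 = 0.0650/0.0197 = 3.30.

z = 3.30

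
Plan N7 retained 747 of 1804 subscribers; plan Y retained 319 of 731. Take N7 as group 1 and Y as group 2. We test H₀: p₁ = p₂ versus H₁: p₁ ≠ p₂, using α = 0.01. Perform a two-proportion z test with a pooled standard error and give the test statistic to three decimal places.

z = -1.031

p̂₁ = 747/1804 ≈ 0.41408, p̂₂ = 319/731 ≈ 0.43639.
Pooled p̂ = (747+319)/(1804+731) = 1066/2535 = 0.42051.
SE = √(p̂(1−p̂)(1/n₁+1/n₂)) = √(0.42051·0.57949·0.00192231) = √(0.000468433) = 0.02164.
z = (0.41408 − 0.43639)/0.02164 = -0.02231/0.02164 = -1.031.
Two-sided p-value ≈ 2·Φ(−1.031) = 0.3027. With α = 0.01, fail to reject H₀.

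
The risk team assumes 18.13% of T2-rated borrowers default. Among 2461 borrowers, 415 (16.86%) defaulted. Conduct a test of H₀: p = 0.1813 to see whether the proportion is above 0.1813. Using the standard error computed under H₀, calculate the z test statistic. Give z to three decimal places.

z = -1.631

p̂ = 415/2461 = 0.16863.
SE = √(p₀(1−p₀)/n) = √(0.14843/2461) = 0.00777.
z = (0.16863 − 0.1813)/0.00777 = -0.01267/0.00777 = -1.631.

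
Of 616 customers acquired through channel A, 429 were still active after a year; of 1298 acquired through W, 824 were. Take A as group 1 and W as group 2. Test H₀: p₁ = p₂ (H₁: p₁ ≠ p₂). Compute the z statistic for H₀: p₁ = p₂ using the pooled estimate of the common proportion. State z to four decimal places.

p̂₁ = 429/616 ≈ 0.6964286, p̂₂ = 824/1298 ≈ 0.6348228.
Pooled p̂ = (429+824)/(616+1298) = 1253/1914 = 0.6546499.
SE = √(p̂(1−p̂)(1/n₁+1/n₂)) = √(0.6546499·0.3453501·0.00239379) = √(0.000541197) = 0.0232636.
z = (0.6964286 − 0.6348228)/0.0232636 = 0.0616058/0.0232636 = 2.6482.

z = 2.6482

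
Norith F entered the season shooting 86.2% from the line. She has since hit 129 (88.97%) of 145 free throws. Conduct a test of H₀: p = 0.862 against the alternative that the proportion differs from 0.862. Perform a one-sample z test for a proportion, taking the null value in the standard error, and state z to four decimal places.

z = 0.9655

p̂ = 129/145 ≈ 0.889655.
Standard error under H₀: √(0.862×0.138/145) = 0.028642.
z = (0.889655 − 0.862)/0.028642 = 0.027655/0.028642 = 0.9655.
Two-sided p-value ≈ 2·Φ(−0.966) = 0.3343.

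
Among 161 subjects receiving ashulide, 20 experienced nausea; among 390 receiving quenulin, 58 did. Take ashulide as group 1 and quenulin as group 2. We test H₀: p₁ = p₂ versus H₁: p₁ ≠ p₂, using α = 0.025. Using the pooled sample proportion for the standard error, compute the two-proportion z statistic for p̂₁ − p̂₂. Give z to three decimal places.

z = -0.750

p̂₁ = 20/161 ≈ 0.12422, p̂₂ = 58/390 ≈ 0.14872.
Pooled p̂ = (20+58)/(161+390) = 78/551 = 0.14156.
SE = √(p̂(1−p̂)(1/n₁+1/n₂)) = √(0.14156·0.85844·0.00877528) = √(0.00106638) = 0.03266.
z = (0.12422 − 0.14872)/0.03266 = -0.02450/0.03266 = -0.750.
Two-sided p-value ≈ 2·Φ(−0.750) = 0.4532. With α = 0.025, fail to reject H₀.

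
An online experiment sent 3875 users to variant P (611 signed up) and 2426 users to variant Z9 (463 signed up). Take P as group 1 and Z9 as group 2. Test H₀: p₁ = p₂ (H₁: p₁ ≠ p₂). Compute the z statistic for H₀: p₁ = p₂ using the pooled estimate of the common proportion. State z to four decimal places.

p̂₁ = 611/3875 = 0.1576774, p̂₂ = 463/2426 = 0.1908491.
Pooled p̂ = (611+463)/(3875+2426) = 1074/6301 = 0.1704491.
SE = √(0.141396 × 0.000670266) = 0.0097351.
z = (0.1576774 − 0.1908491)/0.0097351 = -0.0331717/0.0097351 = -3.4074.

z = -3.4074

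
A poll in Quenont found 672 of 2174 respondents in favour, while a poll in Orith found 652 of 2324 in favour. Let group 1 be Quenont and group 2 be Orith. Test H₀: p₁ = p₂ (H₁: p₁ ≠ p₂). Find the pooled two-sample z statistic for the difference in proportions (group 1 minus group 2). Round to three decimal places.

p̂₁ = 672/2174 = 0.30911, p̂₂ = 652/2324 = 0.28055.
Pooled p̂ = (672+652)/(2174+2324) = 1324/4498 = 0.29435.
SE = √(0.207709 × 0.000890274) = 0.01360.
z = (0.30911 − 0.28055)/0.01360 = 0.02856/0.01360 = 2.100.
Two-sided p-value ≈ 2·Φ(−2.100) = 0.0357.

z = 2.100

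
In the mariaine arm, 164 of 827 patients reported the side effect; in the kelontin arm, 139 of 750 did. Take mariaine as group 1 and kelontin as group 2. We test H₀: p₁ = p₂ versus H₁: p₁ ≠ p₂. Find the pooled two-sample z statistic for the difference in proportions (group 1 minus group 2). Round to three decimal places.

p̂₁ = 164/827 ≈ 0.19831, p̂₂ = 139/750 ≈ 0.18533.
Pooled p̂ = (164+139)/(827+750) = 303/1577 = 0.19214.
SE = √(0.15522 × 0.00254252) = 0.01987.
z = (0.19831 − 0.18533)/0.01987 = 0.01298/0.01987 = 0.653.
p-value = 2·P(Z > 0.653) ≈ 0.5137.

z = 0.653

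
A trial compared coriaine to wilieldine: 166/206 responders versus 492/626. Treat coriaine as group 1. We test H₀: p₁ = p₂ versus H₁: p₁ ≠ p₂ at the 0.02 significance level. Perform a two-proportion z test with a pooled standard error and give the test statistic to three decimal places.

z = 0.609

p̂₁ = 166/206 ≈ 0.80583, p̂₂ = 492/626 ≈ 0.78594.
Pooled p̂ = (166+492)/(206+626) = 658/832 = 0.79087.
SE = √(p̂(1−p̂)(1/n₁+1/n₂)) = √(0.79087·0.20913·0.00645181) = √(0.00106711) = 0.03267.
z = (0.80583 − 0.78594)/0.03267 = 0.01989/0.03267 = 0.609.
p-value = 2·P(Z > 0.609) ≈ 0.5428, so at α = 0.02 we fail to reject H₀.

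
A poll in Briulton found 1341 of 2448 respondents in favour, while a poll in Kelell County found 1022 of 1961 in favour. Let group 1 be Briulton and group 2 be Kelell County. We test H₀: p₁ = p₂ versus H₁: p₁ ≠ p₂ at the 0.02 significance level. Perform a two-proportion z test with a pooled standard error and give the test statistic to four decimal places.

z = 1.7621

p̂₁ = 1341/2448 ≈ 0.5477941, p̂₂ = 1022/1961 ≈ 0.5211627.
Pooled p̂ = (1341+1022)/(2448+1961) = 2363/4409 = 0.5359492.
SE = √(p̂(1−p̂)(1/n₁+1/n₂)) = √(0.5359492·0.4640508·0.000918441) = √(0.000228423) = 0.0151137.
z = (0.5477941 − 0.5211627)/0.0151137 = 0.0266314/0.0151137 = 1.7621.
Two-sided p-value ≈ 2·Φ(−1.762) = 0.0781. With α = 0.02, fail to reject H₀.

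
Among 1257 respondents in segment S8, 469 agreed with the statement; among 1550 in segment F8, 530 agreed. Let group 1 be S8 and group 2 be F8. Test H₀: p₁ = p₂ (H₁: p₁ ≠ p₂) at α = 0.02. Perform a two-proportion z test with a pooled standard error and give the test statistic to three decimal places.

z = 1.715

p̂₁ = 469/1257 = 0.37311, p̂₂ = 530/1550 = 0.34194.
Pooled p̂ = (469+530)/(1257+1550) = 999/2807 = 0.35590.
SE = √(p̂(1−p̂)(1/n₁+1/n₂)) = √(0.35590·0.64410·0.00144071) = √(0.000330259) = 0.01817.
z = (0.37311 − 0.34194)/0.01817 = 0.03117/0.01817 = 1.715.
p-value = 2·P(Z > 1.715) ≈ 0.0863, so at α = 0.02 we fail to reject H₀.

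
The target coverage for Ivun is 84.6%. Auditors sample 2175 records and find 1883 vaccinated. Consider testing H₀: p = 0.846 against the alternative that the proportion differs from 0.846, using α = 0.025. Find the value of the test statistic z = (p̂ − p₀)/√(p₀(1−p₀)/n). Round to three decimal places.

p̂ = 1883/2175 = 0.865747.
SE = √(p₀(1−p₀)/n) = √(0.13028/2175) = 0.007740.
z = (0.865747 − 0.846)/0.007740 = 0.019747/0.007740 = 2.551.
Two-sided p-value ≈ 2·Φ(−2.551) = 0.0107, so at α = 0.025 we reject H₀.

z = 2.551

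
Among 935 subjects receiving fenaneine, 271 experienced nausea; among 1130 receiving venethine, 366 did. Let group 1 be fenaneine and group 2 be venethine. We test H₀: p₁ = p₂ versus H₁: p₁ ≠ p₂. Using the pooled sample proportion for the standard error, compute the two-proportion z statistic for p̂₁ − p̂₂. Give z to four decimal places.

p̂₁ = 271/935 = 0.289840, p̂₂ = 366/1130 = 0.323894.
Pooled p̂ = (271+366)/(935+1130) = 637/2065 = 0.308475.
SE = √(0.213318 × 0.00195447) = 0.020419.
z = (0.289840 − 0.323894)/0.020419 = -0.034054/0.020419 = -1.6678.

z = -1.6678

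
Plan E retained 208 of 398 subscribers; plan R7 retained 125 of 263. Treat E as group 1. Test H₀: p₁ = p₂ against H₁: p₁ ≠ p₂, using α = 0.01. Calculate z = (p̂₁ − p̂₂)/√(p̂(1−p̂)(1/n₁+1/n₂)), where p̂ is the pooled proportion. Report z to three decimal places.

p̂₁ = 208/398 = 0.52261, p̂₂ = 125/263 = 0.47529.
Pooled p̂ = (208+125)/(398+263) = 333/661 = 0.50378.
SE = √(0.249986 × 0.00631484) = 0.03973.
z = (0.52261 − 0.47529)/0.03973 = 0.04732/0.03973 = 1.191.
p-value = 2·P(Z > 1.191) ≈ 0.2336, so at α = 0.01 we fail to reject H₀.

z = 1.191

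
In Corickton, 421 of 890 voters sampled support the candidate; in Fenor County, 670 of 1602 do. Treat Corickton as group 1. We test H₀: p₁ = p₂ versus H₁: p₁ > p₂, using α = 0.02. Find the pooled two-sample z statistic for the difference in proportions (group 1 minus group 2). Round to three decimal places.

p̂₁ = 421/890 ≈ 0.47303, p̂₂ = 670/1602 ≈ 0.41823.
Pooled p̂ = (421+670)/(890+1602) = 1091/2492 = 0.43780.
SE = √(p̂(1−p̂)(1/n₁+1/n₂)) = √(0.43780·0.56220·0.00174782) = √(0.000430192) = 0.02074.
z = (0.47303 − 0.41823)/0.02074 = 0.05480/0.02074 = 2.642.
p-value = P(Z > 2.642) ≈ 0.0041; since p < α = 0.02, reject H₀.

z = 2.642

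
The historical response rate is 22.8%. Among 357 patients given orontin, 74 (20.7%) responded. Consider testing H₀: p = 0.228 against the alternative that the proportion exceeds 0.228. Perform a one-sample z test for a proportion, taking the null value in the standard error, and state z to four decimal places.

p̂ = 74/357 = 0.207283.
Under H₀, SE = √(0.228·0.772/357) = √(0.000493042) = 0.022205.
z = (0.207283 − 0.228)/0.022205 = -0.020717/0.022205 = -0.9330.
p-value = P(Z > -0.933) ≈ 0.8246.

z = -0.9330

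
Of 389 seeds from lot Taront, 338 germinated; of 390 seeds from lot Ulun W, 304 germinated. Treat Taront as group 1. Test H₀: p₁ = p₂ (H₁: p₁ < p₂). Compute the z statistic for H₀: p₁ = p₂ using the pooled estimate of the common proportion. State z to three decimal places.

p̂₁ = 338/389 ≈ 0.86889, p̂₂ = 304/390 ≈ 0.77949.
Pooled p̂ = (338+304)/(389+390) = 642/779 = 0.82413.
SE = √(0.144937 × 0.0051348) = 0.02728.
z = (0.86889 − 0.77949)/0.02728 = 0.08940/0.02728 = 3.277.

z = 3.277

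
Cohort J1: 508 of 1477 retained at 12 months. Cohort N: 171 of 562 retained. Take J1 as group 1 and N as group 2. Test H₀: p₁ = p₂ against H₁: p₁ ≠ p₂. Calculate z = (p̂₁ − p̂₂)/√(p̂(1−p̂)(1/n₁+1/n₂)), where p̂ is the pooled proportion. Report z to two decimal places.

p̂₁ = 508/1477 = 0.34394, p̂₂ = 171/562 = 0.30427.
Pooled p̂ = (508+171)/(1477+562) = 679/2039 = 0.33301.
SE = √(0.222113 × 0.00245641) = 0.02336.
z = (0.34394 − 0.30427)/0.02336 = 0.03967/0.02336 = 1.70.
Two-sided p-value ≈ 2·Φ(−1.698) = 0.0894.

z = 1.70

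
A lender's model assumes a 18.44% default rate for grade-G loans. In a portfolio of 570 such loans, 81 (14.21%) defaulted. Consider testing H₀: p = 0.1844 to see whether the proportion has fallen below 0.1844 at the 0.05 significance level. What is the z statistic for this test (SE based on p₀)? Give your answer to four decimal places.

z = -2.6038

p̂ = 81/570 = 0.1421053.
SE = √(p₀(1−p₀)/n) = √(0.1504/570) = 0.0162436.
z = (0.1421053 − 0.1844)/0.0162436 = -0.0422947/0.0162436 = -2.6038.
p-value = P(Z < -2.604) ≈ 0.0046, so at α = 0.05 we reject H₀.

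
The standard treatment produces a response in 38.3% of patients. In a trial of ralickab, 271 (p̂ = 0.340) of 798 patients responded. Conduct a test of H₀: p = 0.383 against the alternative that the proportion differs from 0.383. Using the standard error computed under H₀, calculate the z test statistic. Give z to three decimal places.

p̂ = 271/798 ≈ 0.33960.
SE = √(p₀(1−p₀)/n) = √(0.23631/798) = 0.01721.
z = (0.33960 − 0.383)/0.01721 = -0.04340/0.01721 = -2.522.

z = -2.522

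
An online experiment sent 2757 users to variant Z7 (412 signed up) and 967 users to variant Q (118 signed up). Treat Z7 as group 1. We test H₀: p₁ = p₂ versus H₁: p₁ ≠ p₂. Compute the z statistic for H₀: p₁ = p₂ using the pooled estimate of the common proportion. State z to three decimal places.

z = 2.099

p̂₁ = 412/2757 ≈ 0.14944, p̂₂ = 118/967 ≈ 0.12203.
Pooled p̂ = (412+118)/(2757+967) = 530/3724 = 0.14232.
SE = √(0.122065 × 0.00139684) = 0.01306.
z = (0.14944 − 0.12203)/0.01306 = 0.02741/0.01306 = 2.099.
p-value = 2·P(Z > 2.099) ≈ 0.0358.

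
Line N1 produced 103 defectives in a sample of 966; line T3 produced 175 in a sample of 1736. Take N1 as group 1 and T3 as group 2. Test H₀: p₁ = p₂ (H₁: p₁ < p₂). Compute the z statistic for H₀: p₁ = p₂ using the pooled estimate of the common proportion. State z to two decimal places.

p̂₁ = 103/966 ≈ 0.1066, p̂₂ = 175/1736 ≈ 0.1008.
Pooled p̂ = (103+175)/(966+1736) = 278/2702 = 0.1029.
SE = √(p̂(1−p̂)(1/n₁+1/n₂)) = √(0.1029·0.8971·0.00161123) = √(0.000148719) = 0.0122.
z = (0.1066 − 0.1008)/0.0122 = 0.0058/0.0122 = 0.48.
p-value = P(Z < 0.477) ≈ 0.6834.

z = 0.48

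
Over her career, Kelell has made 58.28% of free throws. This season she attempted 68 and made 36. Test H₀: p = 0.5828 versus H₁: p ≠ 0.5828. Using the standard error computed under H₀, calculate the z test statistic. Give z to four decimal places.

z = -0.8928

p̂ = 36/68 = 0.529412.
Under H₀, SE = √(0.5828·0.4172/68) = √(0.00357565) = 0.059797.
z = (0.529412 − 0.5828)/0.059797 = -0.053388/0.059797 = -0.8928.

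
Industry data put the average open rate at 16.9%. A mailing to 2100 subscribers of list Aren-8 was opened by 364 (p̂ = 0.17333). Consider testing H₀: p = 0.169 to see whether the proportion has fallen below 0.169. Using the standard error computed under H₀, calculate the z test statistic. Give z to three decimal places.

z = 0.530

p̂ = 364/2100 = 0.173333.
Under H₀, SE = √(0.169·0.831/2100) = √(6.68757e-05) = 0.008178.
z = (0.173333 − 0.169)/0.008178 = 0.004333/0.008178 = 0.530.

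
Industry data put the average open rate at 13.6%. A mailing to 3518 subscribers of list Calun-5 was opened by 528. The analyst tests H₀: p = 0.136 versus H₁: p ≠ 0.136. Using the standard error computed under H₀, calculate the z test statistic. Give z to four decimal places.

z = 2.4372

p̂ = 528/3518 = 0.1500853.
SE = √(p₀(1−p₀)/n) = √(0.1175/3518) = 0.0057793.
z = (0.1500853 − 0.136)/0.0057793 = 0.0140853/0.0057793 = 2.4372.
Two-sided p-value ≈ 2·Φ(−2.437) = 0.0148.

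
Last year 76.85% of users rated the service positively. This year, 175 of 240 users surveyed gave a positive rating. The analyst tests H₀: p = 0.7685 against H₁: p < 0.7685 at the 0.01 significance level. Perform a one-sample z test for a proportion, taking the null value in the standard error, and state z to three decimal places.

p̂ = 175/240 ≈ 0.729167.
Standard error under H₀: √(0.7685×0.2315/240) = 0.027226.
z = (0.729167 − 0.7685)/0.027226 = -0.039333/0.027226 = -1.445.
p-value = P(Z < -1.445) ≈ 0.0743. With α = 0.01, fail to reject H₀.

z = -1.445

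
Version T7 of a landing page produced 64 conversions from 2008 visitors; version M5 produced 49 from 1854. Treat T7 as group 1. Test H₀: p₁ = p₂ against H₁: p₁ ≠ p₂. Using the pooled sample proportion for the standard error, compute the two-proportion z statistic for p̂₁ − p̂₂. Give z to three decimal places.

z = 1.003

p̂₁ = 64/2008 ≈ 0.031873, p̂₂ = 49/1854 ≈ 0.026429.
Pooled p̂ = (64+49)/(2008+1854) = 113/3862 = 0.029259.
SE = √(p̂(1−p̂)(1/n₁+1/n₂)) = √(0.029259·0.970741·0.00103738) = √(2.94651e-05) = 0.005428.
z = (0.031873 − 0.026429)/0.005428 = 0.005444/0.005428 = 1.003.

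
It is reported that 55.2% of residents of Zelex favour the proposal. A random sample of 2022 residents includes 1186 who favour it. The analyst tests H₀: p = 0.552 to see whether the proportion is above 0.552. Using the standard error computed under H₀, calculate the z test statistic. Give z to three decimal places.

z = 3.124

p̂ = 1186/2022 = 0.58655.
Standard error under H₀: √(0.552×0.448/2022) = 0.01106.
z = (0.58655 − 0.552)/0.01106 = 0.03455/0.01106 = 3.124.
p-value = P(Z > 3.124) ≈ 0.0009.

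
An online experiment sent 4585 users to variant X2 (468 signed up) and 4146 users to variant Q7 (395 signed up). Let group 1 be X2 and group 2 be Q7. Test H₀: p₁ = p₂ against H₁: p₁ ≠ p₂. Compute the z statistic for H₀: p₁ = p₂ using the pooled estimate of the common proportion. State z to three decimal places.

z = 1.063

p̂₁ = 468/4585 = 0.102072, p̂₂ = 395/4146 = 0.095273.
Pooled p̂ = (468+395)/(4585+4146) = 863/8731 = 0.098843.
SE = √(0.0890732 × 0.000459299) = 0.006396.
z = (0.102072 − 0.095273)/0.006396 = 0.006799/0.006396 = 1.063.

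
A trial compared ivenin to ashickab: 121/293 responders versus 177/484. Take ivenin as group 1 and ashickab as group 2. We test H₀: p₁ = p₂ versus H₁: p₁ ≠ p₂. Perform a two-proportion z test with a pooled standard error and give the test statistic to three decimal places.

z = 1.313

p̂₁ = 121/293 ≈ 0.41297, p̂₂ = 177/484 ≈ 0.36570.
Pooled p̂ = (121+177)/(293+484) = 298/777 = 0.38353.
SE = √(p̂(1−p̂)(1/n₁+1/n₂)) = √(0.38353·0.61647·0.00547908) = √(0.00129544) = 0.03599.
z = (0.41297 − 0.36570)/0.03599 = 0.04727/0.03599 = 1.313.
Two-sided p-value ≈ 2·Φ(−1.313) = 0.1891.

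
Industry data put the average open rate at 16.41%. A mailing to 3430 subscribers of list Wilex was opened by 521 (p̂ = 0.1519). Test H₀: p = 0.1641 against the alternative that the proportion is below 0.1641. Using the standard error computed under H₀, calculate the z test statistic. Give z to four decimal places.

p̂ = 521/3430 ≈ 0.1518950.
Standard error under H₀: √(0.1641×0.8359/3430) = 0.0063239.
z = (0.1518950 − 0.1641)/0.0063239 = -0.0122050/0.0063239 = -1.9300.

z = -1.9300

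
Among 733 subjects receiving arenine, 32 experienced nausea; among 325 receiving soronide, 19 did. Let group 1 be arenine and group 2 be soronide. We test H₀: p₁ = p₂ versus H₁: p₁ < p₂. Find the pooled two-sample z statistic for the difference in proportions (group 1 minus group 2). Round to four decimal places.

p̂₁ = 32/733 = 0.043656, p̂₂ = 19/325 = 0.058462.
Pooled p̂ = (32+19)/(733+325) = 51/1058 = 0.048204.
SE = √(0.0458805 × 0.00444118) = 0.014275.
z = (0.043656 − 0.058462)/0.014275 = -0.014806/0.014275 = -1.0372.
p-value = P(Z < -1.037) ≈ 0.1498.

z = -1.0372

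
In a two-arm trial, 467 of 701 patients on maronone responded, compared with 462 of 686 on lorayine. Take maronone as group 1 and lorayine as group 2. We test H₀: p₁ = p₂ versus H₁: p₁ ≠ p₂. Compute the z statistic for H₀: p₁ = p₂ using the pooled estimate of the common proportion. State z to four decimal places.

z = -0.2882

p̂₁ = 467/701 = 0.666191, p̂₂ = 462/686 = 0.673469.
Pooled p̂ = (467+462)/(701+686) = 929/1387 = 0.669791.
SE = √(p̂(1−p̂)(1/n₁+1/n₂)) = √(0.669791·0.330209·0.00288426) = √(0.000637915) = 0.025257.
z = (0.666191 − 0.673469)/0.025257 = -0.007278/0.025257 = -0.2882.
p-value = 2·P(Z > 0.288) ≈ 0.7732.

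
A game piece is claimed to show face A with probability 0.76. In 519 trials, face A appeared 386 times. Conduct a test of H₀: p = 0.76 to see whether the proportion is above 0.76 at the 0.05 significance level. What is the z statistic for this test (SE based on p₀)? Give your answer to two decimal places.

p̂ = 386/519 ≈ 0.7437.
SE = √(p₀(1−p₀)/n) = √(0.1824/519) = 0.0187.
z = (0.7437 − 0.76)/0.0187 = -0.0163/0.0187 = -0.87.
p-value = P(Z > -0.867) ≈ 0.8072, so at α = 0.05 we fail to reject H₀.

z = -0.87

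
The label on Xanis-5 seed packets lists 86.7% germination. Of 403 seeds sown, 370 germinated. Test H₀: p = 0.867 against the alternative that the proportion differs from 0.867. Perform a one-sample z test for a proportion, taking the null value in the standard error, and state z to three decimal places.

z = 3.022

p̂ = 370/403 ≈ 0.918114.
Standard error under H₀: √(0.867×0.133/403) = 0.016915.
z = (0.918114 − 0.867)/0.016915 = 0.051114/0.016915 = 3.022.
p-value = 2·P(Z > 3.022) ≈ 0.0025.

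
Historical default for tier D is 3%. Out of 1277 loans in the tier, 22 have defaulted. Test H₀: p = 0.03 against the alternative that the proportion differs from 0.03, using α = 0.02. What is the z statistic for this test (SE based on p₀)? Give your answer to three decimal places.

z = -2.676

p̂ = 22/1277 = 0.0172279.
Standard error under H₀: √(0.03×0.97/1277) = 0.0047737.
z = (0.0172279 − 0.03)/0.0047737 = -0.0127721/0.0047737 = -2.676.
p-value = 2·P(Z > 2.676) ≈ 0.0075. With α = 0.02, reject H₀.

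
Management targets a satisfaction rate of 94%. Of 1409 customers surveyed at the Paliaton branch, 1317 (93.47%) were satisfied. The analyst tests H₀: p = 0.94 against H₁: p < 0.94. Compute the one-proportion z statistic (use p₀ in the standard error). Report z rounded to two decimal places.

p̂ = 1317/1409 ≈ 0.9347.
Under H₀, SE = √(0.94·0.06/1409) = √(4.00284e-05) = 0.0063.
z = (0.9347 − 0.94)/0.0063 = -0.0053/0.0063 = -0.84.

z = -0.84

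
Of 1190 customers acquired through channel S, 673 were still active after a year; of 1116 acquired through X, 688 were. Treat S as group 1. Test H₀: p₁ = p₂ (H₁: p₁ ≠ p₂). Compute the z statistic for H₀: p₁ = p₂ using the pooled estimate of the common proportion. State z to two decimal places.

p̂₁ = 673/1190 = 0.5655, p̂₂ = 688/1116 = 0.6165.
Pooled p̂ = (673+688)/(1190+1116) = 1361/2306 = 0.5902.
SE = √(p̂(1−p̂)(1/n₁+1/n₂)) = √(0.5902·0.4098·0.00173639) = √(0.000419971) = 0.0205.
z = (0.5655 − 0.6165)/0.0205 = -0.0510/0.0205 = -2.49.
p-value = 2·P(Z > 2.486) ≈ 0.0129.

z = -2.49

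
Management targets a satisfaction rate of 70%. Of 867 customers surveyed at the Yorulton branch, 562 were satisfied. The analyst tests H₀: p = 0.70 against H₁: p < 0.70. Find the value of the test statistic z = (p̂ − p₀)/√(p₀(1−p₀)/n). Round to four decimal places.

z = -3.3276

p̂ = 562/867 = 0.648212.
Standard error under H₀: √(0.7×0.3/867) = 0.015563.
z = (0.648212 − 0.7)/0.015563 = -0.051788/0.015563 = -3.3276.
p-value = P(Z < -3.328) ≈ 0.0004.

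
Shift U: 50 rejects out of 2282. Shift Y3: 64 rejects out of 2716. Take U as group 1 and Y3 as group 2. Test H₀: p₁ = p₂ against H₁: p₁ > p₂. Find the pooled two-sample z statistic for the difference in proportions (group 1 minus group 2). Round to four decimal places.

p̂₁ = 50/2282 ≈ 0.0219106, p̂₂ = 64/2716 ≈ 0.0235641.
Pooled p̂ = (50+64)/(2282+2716) = 114/4998 = 0.0228091.
SE = √(p̂(1−p̂)(1/n₁+1/n₂)) = √(0.0228091·0.9771909·0.000806401) = √(1.79738e-05) = 0.0042395.
z = (0.0219106 − 0.0235641)/0.0042395 = -0.0016535/0.0042395 = -0.3900.

z = -0.3900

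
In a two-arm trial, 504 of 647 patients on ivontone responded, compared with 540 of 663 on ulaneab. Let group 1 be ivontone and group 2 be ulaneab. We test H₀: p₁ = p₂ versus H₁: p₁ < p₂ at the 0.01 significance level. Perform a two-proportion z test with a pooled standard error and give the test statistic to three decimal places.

p̂₁ = 504/647 = 0.77898, p̂₂ = 540/663 = 0.81448.
Pooled p̂ = (504+540)/(647+663) = 1044/1310 = 0.79695.
SE = √(p̂(1−p̂)(1/n₁+1/n₂)) = √(0.79695·0.20305·0.00305389) = √(0.000494189) = 0.02223.
z = (0.77898 − 0.81448)/0.02223 = -0.03550/0.02223 = -1.597.
p-value = P(Z < -1.597) ≈ 0.0551; since p > α = 0.01, fail to reject H₀.

z = -1.597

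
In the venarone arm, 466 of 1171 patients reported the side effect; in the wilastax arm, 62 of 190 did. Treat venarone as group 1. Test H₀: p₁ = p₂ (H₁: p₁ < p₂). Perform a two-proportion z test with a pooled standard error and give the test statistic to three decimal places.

z = 1.880

p̂₁ = 466/1171 ≈ 0.39795, p̂₂ = 62/190 ≈ 0.32632.
Pooled p̂ = (466+62)/(1171+190) = 528/1361 = 0.38795.
SE = √(0.237445 × 0.00611713) = 0.03811.
z = (0.39795 − 0.32632)/0.03811 = 0.07163/0.03811 = 1.880.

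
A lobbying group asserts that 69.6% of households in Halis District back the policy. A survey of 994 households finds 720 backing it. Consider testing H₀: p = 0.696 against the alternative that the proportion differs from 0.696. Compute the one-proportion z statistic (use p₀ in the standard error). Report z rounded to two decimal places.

p̂ = 720/994 ≈ 0.7243.
Standard error under H₀: √(0.696×0.304/994) = 0.0146.
z = (0.7243 − 0.696)/0.0146 = 0.0283/0.0146 = 1.94.

z = 1.94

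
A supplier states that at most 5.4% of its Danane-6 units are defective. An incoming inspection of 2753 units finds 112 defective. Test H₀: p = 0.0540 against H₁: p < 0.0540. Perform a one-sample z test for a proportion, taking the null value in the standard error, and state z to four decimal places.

p̂ = 112/2753 = 0.0406829.
Under H₀, SE = √(0.054·0.946/2753) = √(1.85558e-05) = 0.0043076.
z = (0.0406829 − 0.054)/0.0043076 = -0.0133171/0.0043076 = -3.0915.

z = -3.0915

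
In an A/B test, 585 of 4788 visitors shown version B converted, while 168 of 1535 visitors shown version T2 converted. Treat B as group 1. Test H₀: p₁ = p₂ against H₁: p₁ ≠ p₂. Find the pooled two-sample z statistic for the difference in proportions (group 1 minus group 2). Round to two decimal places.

p̂₁ = 585/4788 = 0.12218, p̂₂ = 168/1535 = 0.10945.
Pooled p̂ = (585+168)/(4788+1535) = 753/6323 = 0.11909.
SE = √(0.104907 × 0.000860321) = 0.00950.
z = (0.12218 − 0.10945)/0.00950 = 0.01273/0.00950 = 1.34.

z = 1.34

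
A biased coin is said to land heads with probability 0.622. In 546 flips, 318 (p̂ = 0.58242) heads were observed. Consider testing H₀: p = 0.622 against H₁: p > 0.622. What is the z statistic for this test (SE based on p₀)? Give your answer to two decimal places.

z = -1.91

p̂ = 318/546 = 0.58242.
Under H₀, SE = √(0.622·0.378/546) = √(0.000430615) = 0.02075.
z = (0.58242 − 0.622)/0.02075 = -0.03958/0.02075 = -1.91.
p-value = P(Z > -1.907) ≈ 0.9718.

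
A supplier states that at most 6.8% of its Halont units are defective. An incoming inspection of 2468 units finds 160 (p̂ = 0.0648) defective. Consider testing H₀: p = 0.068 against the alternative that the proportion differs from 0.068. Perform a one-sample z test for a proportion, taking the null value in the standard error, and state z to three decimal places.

z = -0.626

p̂ = 160/2468 ≈ 0.064830.
Under H₀, SE = √(0.068·0.932/2468) = √(2.56791e-05) = 0.005067.
z = (0.064830 − 0.068)/0.005067 = -0.003170/0.005067 = -0.626.
Two-sided p-value ≈ 2·Φ(−0.626) = 0.5316.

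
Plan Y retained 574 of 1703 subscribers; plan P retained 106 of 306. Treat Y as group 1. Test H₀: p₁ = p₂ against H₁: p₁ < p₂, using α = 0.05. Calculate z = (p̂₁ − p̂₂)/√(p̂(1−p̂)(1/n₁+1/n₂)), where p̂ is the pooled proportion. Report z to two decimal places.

p̂₁ = 574/1703 = 0.3371, p̂₂ = 106/306 = 0.3464.
Pooled p̂ = (574+106)/(1703+306) = 680/2009 = 0.3385.
SE = √(p̂(1−p̂)(1/n₁+1/n₂)) = √(0.3385·0.6615·0.00385517) = √(0.000863213) = 0.0294.
z = (0.3371 − 0.3464)/0.0294 = -0.0093/0.0294 = -0.32.
p-value = P(Z < -0.318) ≈ 0.3751; since p > α = 0.05, fail to reject H₀.

z = -0.32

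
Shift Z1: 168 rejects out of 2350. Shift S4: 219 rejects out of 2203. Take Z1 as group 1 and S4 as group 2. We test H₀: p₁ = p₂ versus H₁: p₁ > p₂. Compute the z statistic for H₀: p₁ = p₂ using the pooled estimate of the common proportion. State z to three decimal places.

z = -3.376

p̂₁ = 168/2350 = 0.07149, p̂₂ = 219/2203 = 0.09941.
Pooled p̂ = (168+219)/(2350+2203) = 387/4553 = 0.08500.
SE = √(p̂(1−p̂)(1/n₁+1/n₂)) = √(0.08500·0.91500·0.000879458) = √(6.83991e-05) = 0.00827.
z = (0.07149 − 0.09941)/0.00827 = -0.02792/0.00827 = -3.376.
p-value = P(Z > -3.376) ≈ 0.9996.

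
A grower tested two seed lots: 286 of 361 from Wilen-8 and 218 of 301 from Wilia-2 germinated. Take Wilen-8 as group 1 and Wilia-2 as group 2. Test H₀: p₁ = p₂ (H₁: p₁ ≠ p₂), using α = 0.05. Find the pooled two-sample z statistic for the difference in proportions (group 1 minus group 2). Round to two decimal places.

p̂₁ = 286/361 = 0.7922, p̂₂ = 218/301 = 0.7243.
Pooled p̂ = (286+218)/(361+301) = 504/662 = 0.7613.
SE = √(p̂(1−p̂)(1/n₁+1/n₂)) = √(0.7613·0.2387·0.00609234) = √(0.00110702) = 0.0333.
z = (0.7922 − 0.7243)/0.0333 = 0.0679/0.0333 = 2.04.
p-value = 2·P(Z > 2.044) ≈ 0.0410; since p < α = 0.05, reject H₀.

z = 2.04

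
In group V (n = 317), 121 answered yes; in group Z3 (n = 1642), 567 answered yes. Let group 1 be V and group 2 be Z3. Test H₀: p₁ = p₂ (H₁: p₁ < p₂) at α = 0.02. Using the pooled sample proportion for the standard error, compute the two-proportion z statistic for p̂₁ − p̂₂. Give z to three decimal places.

z = 1.243

p̂₁ = 121/317 ≈ 0.38170, p̂₂ = 567/1642 ≈ 0.34531.
Pooled p̂ = (121+567)/(317+1642) = 688/1959 = 0.35120.
SE = √(p̂(1−p̂)(1/n₁+1/n₂)) = √(0.35120·0.64880·0.00376359) = √(0.000857565) = 0.02928.
z = (0.38170 − 0.34531)/0.02928 = 0.03639/0.02928 = 1.243.
p-value = P(Z < 1.243) ≈ 0.8930, so at α = 0.02 we fail to reject H₀.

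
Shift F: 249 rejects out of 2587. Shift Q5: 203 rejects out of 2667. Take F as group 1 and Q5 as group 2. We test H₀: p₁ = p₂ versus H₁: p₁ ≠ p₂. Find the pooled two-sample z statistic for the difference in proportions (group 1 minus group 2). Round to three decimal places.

z = 2.602

p̂₁ = 249/2587 ≈ 0.096250, p̂₂ = 203/2667 ≈ 0.076115.
Pooled p̂ = (249+203)/(2587+2667) = 452/5254 = 0.086030.
SE = √(p̂(1−p̂)(1/n₁+1/n₂)) = √(0.086030·0.913970·0.000761501) = √(5.98758e-05) = 0.007738.
z = (0.096250 − 0.076115)/0.007738 = 0.020135/0.007738 = 2.602.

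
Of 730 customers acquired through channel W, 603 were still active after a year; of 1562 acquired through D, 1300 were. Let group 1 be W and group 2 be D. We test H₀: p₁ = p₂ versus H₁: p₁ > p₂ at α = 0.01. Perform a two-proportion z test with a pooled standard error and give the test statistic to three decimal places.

z = -0.371

p̂₁ = 603/730 = 0.82603, p̂₂ = 1300/1562 = 0.83227.
Pooled p̂ = (603+1300)/(730+1562) = 1903/2292 = 0.83028.
SE = √(0.140916 × 0.00201007) = 0.01683.
z = (0.82603 − 0.83227)/0.01683 = -0.00624/0.01683 = -0.371.
p-value = P(Z > -0.371) ≈ 0.6446. With α = 0.01, fail to reject H₀.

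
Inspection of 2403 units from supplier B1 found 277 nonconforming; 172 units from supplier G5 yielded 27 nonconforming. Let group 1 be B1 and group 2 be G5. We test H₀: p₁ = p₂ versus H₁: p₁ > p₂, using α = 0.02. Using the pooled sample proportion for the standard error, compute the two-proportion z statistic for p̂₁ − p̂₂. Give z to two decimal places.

z = -1.64

p̂₁ = 277/2403 ≈ 0.1153, p̂₂ = 27/172 ≈ 0.1570.
Pooled p̂ = (277+27)/(2403+172) = 304/2575 = 0.1181.
SE = √(0.104121 × 0.0062301) = 0.0255.
z = (0.1153 − 0.1570)/0.0255 = -0.0417/0.0255 = -1.64.
p-value = P(Z > -1.637) ≈ 0.9492, so at α = 0.02 we fail to reject H₀.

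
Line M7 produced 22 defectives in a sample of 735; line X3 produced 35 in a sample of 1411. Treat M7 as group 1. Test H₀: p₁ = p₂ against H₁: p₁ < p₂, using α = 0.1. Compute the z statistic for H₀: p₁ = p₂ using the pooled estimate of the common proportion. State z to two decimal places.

z = 0.70

p̂₁ = 22/735 ≈ 0.0299, p̂₂ = 35/1411 ≈ 0.0248.
Pooled p̂ = (22+35)/(735+1411) = 57/2146 = 0.0266.
SE = √(0.0258556 × 0.00206926) = 0.0073.
z = (0.0299 − 0.0248)/0.0073 = 0.0051/0.0073 = 0.70.
p-value = P(Z < 0.701) ≈ 0.7583. With α = 0.1, fail to reject H₀.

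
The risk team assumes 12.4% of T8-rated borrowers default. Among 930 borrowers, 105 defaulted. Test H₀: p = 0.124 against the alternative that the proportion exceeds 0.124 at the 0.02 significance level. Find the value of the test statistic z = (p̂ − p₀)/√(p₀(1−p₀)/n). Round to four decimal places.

z = -1.0268

p̂ = 105/930 ≈ 0.112903.
SE = √(p₀(1−p₀)/n) = √(0.10862/930) = 0.010807.
z = (0.112903 − 0.124)/0.010807 = -0.011097/0.010807 = -1.0268.
p-value = P(Z > -1.027) ≈ 0.8477. With α = 0.02, fail to reject H₀.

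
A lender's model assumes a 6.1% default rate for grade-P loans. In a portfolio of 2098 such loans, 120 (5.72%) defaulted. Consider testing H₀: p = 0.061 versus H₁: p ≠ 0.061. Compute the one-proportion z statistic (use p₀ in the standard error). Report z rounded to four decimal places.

z = -0.7278

p̂ = 120/2098 = 0.057197.
SE = √(p₀(1−p₀)/n) = √(0.057279/2098) = 0.005225.
z = (0.057197 − 0.061)/0.005225 = -0.003803/0.005225 = -0.7278.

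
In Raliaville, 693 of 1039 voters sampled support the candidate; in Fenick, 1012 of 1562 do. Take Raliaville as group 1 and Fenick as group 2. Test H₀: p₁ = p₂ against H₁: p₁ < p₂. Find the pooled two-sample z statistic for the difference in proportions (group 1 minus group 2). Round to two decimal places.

p̂₁ = 693/1039 ≈ 0.66699, p̂₂ = 1012/1562 ≈ 0.64789.
Pooled p̂ = (693+1012)/(1039+1562) = 1705/2601 = 0.65552.
SE = √(0.225814 × 0.00160267) = 0.01902.
z = (0.66699 − 0.64789)/0.01902 = 0.01910/0.01902 = 1.00.
p-value = P(Z < 1.004) ≈ 0.8423.

z = 1.00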